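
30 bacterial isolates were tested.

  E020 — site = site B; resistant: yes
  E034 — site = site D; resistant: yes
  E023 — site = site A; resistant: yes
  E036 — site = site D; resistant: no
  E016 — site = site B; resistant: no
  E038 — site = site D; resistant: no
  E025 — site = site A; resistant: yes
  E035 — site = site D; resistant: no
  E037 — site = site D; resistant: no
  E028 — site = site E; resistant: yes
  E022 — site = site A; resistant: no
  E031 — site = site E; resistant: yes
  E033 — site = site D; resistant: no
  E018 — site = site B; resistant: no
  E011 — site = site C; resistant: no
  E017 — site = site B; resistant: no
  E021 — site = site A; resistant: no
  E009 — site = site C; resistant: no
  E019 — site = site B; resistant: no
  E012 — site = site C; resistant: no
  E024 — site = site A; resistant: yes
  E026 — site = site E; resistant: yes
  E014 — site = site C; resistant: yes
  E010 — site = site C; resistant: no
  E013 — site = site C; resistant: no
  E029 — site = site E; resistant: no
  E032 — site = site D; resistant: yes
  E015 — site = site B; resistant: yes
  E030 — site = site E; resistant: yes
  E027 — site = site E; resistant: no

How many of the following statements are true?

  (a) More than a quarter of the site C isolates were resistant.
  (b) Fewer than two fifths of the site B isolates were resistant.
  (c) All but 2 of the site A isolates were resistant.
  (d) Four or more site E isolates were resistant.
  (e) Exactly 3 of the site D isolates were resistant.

(a) site C: |A| = 6, |A ∩ B| = 1; needs |A ∩ B| / |A| > 1/4 — false.
(b) site B: |A| = 6, |A ∩ B| = 2; needs |A ∩ B| / |A| < 2/5 — true.
(c) site A: |A| = 5, |A ∩ B| = 3; needs |A ∖ B| = 2 — true.
(d) site E: |A| = 6, |A ∩ B| = 4; needs |A ∩ B| ≥ 4 — true.
(e) site D: |A| = 7, |A ∩ B| = 2; needs |A ∩ B| = 3 — false.

3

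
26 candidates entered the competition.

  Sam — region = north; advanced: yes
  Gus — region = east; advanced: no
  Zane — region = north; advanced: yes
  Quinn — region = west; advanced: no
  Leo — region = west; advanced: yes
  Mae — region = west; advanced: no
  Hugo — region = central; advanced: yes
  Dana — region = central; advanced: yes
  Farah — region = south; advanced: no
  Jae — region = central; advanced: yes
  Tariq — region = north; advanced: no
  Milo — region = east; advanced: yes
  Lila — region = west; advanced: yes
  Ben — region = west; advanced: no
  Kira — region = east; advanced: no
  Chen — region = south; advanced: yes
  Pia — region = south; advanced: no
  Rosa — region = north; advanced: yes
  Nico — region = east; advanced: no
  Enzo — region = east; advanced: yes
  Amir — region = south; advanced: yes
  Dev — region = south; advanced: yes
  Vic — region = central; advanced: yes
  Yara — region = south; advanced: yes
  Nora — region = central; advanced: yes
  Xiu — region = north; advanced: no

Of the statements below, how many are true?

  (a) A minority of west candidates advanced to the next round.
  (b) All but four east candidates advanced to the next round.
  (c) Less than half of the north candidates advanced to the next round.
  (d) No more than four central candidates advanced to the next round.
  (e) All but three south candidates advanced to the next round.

(a) west: |A| = 5, |A ∩ B| = 2; needs |A ∩ B| < |A ∖ B| — true.
(b) east: |A| = 5, |A ∩ B| = 2; needs |A ∖ B| = 4 — false.
(c) north: |A| = 5, |A ∩ B| = 3; needs |A ∩ B| < |A ∖ B| — false.
(d) central: |A| = 5, |A ∩ B| = 5; needs |A ∩ B| ≤ 4 — false.
(e) south: |A| = 6, |A ∩ B| = 4; needs |A ∖ B| = 3 — false.

1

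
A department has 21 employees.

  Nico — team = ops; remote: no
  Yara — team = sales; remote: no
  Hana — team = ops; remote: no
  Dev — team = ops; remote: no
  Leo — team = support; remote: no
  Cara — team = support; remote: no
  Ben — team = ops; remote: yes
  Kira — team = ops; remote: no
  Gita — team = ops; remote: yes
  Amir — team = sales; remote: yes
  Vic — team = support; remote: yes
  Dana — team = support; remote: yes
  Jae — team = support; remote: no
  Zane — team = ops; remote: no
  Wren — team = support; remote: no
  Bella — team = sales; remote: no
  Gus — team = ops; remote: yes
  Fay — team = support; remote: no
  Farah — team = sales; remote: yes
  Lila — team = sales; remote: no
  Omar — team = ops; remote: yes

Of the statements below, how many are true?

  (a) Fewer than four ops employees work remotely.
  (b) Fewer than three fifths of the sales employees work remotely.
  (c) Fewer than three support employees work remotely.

2

(a) ops: |A| = 9, |A ∩ B| = 4; needs |A ∩ B| < 4 — false.
(b) sales: |A| = 5, |A ∩ B| = 2; needs |A ∩ B| / |A| < 3/5 — true.
(c) support: |A| = 7, |A ∩ B| = 2; needs |A ∩ B| < 3 — true.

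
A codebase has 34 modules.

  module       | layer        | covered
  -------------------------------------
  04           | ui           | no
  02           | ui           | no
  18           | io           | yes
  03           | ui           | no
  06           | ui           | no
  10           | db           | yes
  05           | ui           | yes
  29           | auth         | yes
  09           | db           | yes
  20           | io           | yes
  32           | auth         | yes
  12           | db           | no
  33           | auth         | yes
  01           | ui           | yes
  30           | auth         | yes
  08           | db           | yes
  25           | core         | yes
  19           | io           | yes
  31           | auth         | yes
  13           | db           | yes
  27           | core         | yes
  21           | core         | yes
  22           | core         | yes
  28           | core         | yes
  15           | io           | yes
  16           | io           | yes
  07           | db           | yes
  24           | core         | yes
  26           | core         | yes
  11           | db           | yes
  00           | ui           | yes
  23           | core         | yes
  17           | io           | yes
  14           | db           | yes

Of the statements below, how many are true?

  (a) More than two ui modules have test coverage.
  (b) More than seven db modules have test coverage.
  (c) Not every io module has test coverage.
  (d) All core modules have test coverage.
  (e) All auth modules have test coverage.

3

(a) ui: |A| = 7, |A ∩ B| = 3; needs |A ∩ B| > 2 — true.
(b) db: |A| = 8, |A ∩ B| = 7; needs |A ∩ B| > 7 — false.
(c) io: |A| = 6, |A ∩ B| = 6; needs A ⊄ B (|A ∖ B| ≥ 1) — false.
(d) core: |A| = 8, |A ∩ B| = 8; needs A ⊆ B, i.e. every element of A is in B (|A ∖ B| = 0) — true.
(e) auth: |A| = 5, |A ∩ B| = 5; needs A ⊆ B, i.e. every element of A is in B (|A ∖ B| = 0) — true.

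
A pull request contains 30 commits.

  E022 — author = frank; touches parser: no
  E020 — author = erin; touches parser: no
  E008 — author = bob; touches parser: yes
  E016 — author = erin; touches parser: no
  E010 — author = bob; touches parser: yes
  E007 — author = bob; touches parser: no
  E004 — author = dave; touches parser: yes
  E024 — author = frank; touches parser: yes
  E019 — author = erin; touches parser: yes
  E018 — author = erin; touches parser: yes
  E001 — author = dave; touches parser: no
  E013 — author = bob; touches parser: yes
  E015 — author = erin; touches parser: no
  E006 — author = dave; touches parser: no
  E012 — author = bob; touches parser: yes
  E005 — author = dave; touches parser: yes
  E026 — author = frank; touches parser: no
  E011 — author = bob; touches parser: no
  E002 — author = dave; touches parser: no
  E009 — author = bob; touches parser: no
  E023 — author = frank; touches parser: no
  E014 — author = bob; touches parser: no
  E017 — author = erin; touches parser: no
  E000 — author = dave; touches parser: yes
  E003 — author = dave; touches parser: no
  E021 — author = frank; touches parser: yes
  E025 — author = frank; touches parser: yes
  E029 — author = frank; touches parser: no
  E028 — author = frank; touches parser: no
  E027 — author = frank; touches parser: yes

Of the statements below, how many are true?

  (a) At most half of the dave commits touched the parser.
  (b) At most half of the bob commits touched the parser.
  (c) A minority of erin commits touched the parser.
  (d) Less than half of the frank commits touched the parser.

(a) dave: |A| = 7, |A ∩ B| = 3; needs |A ∩ B| ≤ |A ∖ B| — true.
(b) bob: |A| = 8, |A ∩ B| = 4; needs |A ∩ B| ≤ |A ∖ B| — true.
(c) erin: |A| = 6, |A ∩ B| = 2; needs |A ∩ B| < |A ∖ B| — true.
(d) frank: |A| = 9, |A ∩ B| = 4; needs |A ∩ B| < |A ∖ B| — true.

4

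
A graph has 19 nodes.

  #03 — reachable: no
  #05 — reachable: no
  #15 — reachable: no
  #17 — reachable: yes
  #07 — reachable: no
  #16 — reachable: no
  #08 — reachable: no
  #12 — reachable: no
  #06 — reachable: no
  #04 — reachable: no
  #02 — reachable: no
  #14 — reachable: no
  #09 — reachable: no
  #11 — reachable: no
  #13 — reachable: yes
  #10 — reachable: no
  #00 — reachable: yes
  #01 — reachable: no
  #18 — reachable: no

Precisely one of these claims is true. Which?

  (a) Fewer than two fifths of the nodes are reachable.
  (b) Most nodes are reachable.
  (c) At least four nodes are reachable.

|A| = 19, |A ∩ B| = 3, |A ∖ B| = 16.
(a) requires |A ∩ B| / |A| < 2/5: true.
(b) requires |A ∩ B| > |A ∖ B|: false.
(c) requires |A ∩ B| ≥ 4: false.

(a)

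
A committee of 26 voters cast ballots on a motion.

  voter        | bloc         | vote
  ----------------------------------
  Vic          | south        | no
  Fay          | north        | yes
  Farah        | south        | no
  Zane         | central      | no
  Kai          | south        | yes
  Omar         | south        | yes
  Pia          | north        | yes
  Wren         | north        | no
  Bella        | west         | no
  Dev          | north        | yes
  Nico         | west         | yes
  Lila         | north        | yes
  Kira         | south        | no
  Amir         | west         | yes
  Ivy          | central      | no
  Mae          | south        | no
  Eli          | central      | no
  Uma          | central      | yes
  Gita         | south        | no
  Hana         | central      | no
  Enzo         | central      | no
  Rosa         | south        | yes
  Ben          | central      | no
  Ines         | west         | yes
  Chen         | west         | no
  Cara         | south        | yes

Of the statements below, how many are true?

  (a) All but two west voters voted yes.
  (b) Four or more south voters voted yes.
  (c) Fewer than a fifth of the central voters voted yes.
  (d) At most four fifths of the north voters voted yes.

4

(a) west: |A| = 5, |A ∩ B| = 3; needs |A ∖ B| = 2 — true.
(b) south: |A| = 9, |A ∩ B| = 4; needs |A ∩ B| ≥ 4 — true.
(c) central: |A| = 7, |A ∩ B| = 1; needs |A ∩ B| / |A| < 1/5 — true.
(d) north: |A| = 5, |A ∩ B| = 4; needs |A ∩ B| / |A| ≤ 4/5 — true.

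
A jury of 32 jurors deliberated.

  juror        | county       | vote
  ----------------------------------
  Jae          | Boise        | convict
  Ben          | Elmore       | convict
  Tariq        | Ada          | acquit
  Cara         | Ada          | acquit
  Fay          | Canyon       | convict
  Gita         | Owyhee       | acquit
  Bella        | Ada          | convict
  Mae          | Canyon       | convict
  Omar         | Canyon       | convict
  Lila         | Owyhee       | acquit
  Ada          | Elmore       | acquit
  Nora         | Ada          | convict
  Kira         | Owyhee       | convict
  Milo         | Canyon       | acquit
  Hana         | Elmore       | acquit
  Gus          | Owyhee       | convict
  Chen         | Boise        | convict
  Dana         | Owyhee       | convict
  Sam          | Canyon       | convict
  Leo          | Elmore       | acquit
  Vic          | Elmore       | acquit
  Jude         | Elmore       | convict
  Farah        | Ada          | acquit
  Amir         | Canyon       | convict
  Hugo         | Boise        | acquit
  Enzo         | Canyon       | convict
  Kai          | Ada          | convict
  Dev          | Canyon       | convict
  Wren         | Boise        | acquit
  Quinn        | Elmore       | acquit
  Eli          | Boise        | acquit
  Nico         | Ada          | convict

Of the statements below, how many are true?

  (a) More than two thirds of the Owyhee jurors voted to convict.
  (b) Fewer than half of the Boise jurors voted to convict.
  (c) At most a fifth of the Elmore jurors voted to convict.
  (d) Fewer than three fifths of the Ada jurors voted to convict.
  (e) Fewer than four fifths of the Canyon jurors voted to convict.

(a) Owyhee: |A| = 5, |A ∩ B| = 3; needs |A ∩ B| / |A| > 2/3 — false.
(b) Boise: |A| = 5, |A ∩ B| = 2; needs |A ∩ B| < |A ∖ B| — true.
(c) Elmore: |A| = 7, |A ∩ B| = 2; needs |A ∩ B| / |A| ≤ 1/5 — false.
(d) Ada: |A| = 7, |A ∩ B| = 4; needs |A ∩ B| / |A| < 3/5 — true.
(e) Canyon: |A| = 8, |A ∩ B| = 7; needs |A ∩ B| / |A| < 4/5 — false.

2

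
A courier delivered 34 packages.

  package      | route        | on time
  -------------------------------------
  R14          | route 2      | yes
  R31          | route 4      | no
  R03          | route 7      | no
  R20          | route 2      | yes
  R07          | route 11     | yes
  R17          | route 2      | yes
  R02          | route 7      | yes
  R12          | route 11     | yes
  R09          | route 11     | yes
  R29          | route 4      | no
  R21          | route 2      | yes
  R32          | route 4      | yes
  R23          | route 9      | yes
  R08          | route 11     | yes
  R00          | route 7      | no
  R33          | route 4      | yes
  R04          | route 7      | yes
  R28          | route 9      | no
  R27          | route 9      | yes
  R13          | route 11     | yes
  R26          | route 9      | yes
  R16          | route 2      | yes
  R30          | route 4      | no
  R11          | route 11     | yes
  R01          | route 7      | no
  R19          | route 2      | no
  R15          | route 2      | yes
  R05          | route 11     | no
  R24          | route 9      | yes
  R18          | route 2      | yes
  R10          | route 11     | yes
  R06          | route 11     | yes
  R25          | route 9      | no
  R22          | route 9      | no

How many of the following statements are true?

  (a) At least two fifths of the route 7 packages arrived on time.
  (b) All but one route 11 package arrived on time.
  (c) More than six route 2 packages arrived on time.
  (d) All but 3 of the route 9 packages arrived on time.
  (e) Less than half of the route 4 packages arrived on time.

5

(a) route 7: |A| = 5, |A ∩ B| = 2; needs |A ∩ B| / |A| ≥ 2/5 — true.
(b) route 11: |A| = 9, |A ∩ B| = 8; needs |A ∖ B| = 1 — true.
(c) route 2: |A| = 8, |A ∩ B| = 7; needs |A ∩ B| > 6 — true.
(d) route 9: |A| = 7, |A ∩ B| = 4; needs |A ∖ B| = 3 — true.
(e) route 4: |A| = 5, |A ∩ B| = 2; needs |A ∩ B| < |A ∖ B| — true.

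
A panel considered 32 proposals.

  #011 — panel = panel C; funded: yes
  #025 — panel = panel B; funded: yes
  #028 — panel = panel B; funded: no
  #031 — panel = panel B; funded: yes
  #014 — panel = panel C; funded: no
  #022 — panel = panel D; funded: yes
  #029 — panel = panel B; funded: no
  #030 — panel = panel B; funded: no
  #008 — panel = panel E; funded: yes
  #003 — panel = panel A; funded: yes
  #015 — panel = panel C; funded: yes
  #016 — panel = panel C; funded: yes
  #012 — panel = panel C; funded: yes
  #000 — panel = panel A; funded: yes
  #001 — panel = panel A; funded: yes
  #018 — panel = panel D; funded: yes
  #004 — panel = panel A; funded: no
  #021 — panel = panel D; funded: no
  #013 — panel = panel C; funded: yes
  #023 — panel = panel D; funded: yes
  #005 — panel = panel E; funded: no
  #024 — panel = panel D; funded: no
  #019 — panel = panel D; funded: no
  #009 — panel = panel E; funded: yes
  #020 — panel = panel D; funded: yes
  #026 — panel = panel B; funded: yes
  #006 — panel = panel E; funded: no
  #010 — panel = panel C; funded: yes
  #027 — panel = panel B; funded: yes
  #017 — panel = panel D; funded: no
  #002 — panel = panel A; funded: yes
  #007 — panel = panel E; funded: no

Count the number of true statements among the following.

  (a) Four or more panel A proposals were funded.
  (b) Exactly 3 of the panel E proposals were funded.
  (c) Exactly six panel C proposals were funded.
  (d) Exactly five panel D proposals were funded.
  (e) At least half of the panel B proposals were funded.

3

(a) panel A: |A| = 5, |A ∩ B| = 4; needs |A ∩ B| ≥ 4 — true.
(b) panel E: |A| = 5, |A ∩ B| = 2; needs |A ∩ B| = 3 — false.
(c) panel C: |A| = 7, |A ∩ B| = 6; needs |A ∩ B| = 6 — true.
(d) panel D: |A| = 8, |A ∩ B| = 4; needs |A ∩ B| = 5 — false.
(e) panel B: |A| = 7, |A ∩ B| = 4; needs |A ∩ B| ≥ |A ∖ B| — true.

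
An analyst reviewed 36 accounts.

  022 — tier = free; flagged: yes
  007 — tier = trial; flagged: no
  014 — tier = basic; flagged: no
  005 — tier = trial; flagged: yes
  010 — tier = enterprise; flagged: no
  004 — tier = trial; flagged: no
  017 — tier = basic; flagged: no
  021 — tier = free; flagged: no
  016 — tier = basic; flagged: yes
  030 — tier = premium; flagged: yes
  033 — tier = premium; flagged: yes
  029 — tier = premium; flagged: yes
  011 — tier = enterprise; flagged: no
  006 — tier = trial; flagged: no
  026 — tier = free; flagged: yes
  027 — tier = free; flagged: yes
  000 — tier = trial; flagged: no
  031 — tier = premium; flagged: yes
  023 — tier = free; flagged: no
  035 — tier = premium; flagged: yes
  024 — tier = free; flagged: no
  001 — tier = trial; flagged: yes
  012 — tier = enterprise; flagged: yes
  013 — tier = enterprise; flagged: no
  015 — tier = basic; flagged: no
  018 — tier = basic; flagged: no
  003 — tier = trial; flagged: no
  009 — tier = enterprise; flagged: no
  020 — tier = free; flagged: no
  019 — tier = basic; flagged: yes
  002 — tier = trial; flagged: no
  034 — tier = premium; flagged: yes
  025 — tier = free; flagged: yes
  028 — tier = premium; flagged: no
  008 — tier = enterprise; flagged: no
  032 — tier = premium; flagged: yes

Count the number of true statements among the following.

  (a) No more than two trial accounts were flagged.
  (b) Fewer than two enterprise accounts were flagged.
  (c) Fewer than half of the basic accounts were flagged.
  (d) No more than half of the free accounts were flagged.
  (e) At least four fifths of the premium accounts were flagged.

(a) trial: |A| = 8, |A ∩ B| = 2; needs |A ∩ B| ≤ 2 — true.
(b) enterprise: |A| = 6, |A ∩ B| = 1; needs |A ∩ B| < 2 — true.
(c) basic: |A| = 6, |A ∩ B| = 2; needs |A ∩ B| < |A ∖ B| — true.
(d) free: |A| = 8, |A ∩ B| = 4; needs |A ∩ B| ≤ |A ∖ B| — true.
(e) premium: |A| = 8, |A ∩ B| = 7; needs |A ∩ B| / |A| ≥ 4/5 — true.

5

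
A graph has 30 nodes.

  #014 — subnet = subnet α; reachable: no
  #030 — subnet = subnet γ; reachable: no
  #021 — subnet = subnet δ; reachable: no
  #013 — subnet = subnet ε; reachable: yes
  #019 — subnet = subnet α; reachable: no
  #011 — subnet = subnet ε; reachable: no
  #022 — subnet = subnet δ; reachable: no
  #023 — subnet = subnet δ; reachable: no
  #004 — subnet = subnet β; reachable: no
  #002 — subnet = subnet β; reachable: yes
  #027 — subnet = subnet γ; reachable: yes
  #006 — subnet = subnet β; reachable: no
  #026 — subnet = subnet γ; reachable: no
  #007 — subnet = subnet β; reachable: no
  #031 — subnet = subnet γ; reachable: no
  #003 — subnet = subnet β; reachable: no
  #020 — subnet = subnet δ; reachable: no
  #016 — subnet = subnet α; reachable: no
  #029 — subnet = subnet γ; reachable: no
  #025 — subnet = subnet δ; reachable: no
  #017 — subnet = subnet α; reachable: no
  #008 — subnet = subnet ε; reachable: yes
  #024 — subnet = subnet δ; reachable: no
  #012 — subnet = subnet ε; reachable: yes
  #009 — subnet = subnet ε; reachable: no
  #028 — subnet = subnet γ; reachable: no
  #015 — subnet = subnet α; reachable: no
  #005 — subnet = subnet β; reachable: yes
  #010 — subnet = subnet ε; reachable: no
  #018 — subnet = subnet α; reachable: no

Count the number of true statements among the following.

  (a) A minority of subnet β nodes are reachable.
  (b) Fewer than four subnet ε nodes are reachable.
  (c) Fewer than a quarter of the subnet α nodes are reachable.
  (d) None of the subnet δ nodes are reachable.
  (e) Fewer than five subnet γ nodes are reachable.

5

(a) subnet β: |A| = 6, |A ∩ B| = 2; needs |A ∩ B| < |A ∖ B| — true.
(b) subnet ε: |A| = 6, |A ∩ B| = 3; needs |A ∩ B| < 4 — true.
(c) subnet α: |A| = 6, |A ∩ B| = 0; needs |A ∩ B| / |A| < 1/4 — true.
(d) subnet δ: |A| = 6, |A ∩ B| = 0; needs A ∩ B = ∅ (|A ∩ B| = 0) — true.
(e) subnet γ: |A| = 6, |A ∩ B| = 1; needs |A ∩ B| < 5 — true.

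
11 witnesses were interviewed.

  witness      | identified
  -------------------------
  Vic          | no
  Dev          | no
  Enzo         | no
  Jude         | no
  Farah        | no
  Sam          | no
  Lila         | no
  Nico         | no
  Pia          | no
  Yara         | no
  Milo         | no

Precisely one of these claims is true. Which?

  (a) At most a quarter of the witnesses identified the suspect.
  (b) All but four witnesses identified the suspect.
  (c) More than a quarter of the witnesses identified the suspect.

(a)

|A| = 11, |A ∩ B| = 0, |A ∖ B| = 11.
(a) requires |A ∩ B| / |A| ≤ 1/4: true.
(b) requires |A ∖ B| = 4: false.
(c) requires |A ∩ B| / |A| > 1/4: false.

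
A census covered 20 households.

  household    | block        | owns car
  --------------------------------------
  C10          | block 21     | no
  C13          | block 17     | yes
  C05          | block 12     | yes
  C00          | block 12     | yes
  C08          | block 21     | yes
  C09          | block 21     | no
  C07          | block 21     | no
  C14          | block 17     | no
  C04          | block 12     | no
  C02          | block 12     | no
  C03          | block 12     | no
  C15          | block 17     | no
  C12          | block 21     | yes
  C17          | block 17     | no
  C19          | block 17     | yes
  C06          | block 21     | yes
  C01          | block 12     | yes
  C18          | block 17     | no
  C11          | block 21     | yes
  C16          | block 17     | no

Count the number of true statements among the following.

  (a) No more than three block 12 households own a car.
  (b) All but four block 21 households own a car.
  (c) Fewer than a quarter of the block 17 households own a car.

1

(a) block 12: |A| = 6, |A ∩ B| = 3; needs |A ∩ B| ≤ 3 — true.
(b) block 21: |A| = 7, |A ∩ B| = 4; needs |A ∖ B| = 4 — false.
(c) block 17: |A| = 7, |A ∩ B| = 2; needs |A ∩ B| / |A| < 1/4 — false.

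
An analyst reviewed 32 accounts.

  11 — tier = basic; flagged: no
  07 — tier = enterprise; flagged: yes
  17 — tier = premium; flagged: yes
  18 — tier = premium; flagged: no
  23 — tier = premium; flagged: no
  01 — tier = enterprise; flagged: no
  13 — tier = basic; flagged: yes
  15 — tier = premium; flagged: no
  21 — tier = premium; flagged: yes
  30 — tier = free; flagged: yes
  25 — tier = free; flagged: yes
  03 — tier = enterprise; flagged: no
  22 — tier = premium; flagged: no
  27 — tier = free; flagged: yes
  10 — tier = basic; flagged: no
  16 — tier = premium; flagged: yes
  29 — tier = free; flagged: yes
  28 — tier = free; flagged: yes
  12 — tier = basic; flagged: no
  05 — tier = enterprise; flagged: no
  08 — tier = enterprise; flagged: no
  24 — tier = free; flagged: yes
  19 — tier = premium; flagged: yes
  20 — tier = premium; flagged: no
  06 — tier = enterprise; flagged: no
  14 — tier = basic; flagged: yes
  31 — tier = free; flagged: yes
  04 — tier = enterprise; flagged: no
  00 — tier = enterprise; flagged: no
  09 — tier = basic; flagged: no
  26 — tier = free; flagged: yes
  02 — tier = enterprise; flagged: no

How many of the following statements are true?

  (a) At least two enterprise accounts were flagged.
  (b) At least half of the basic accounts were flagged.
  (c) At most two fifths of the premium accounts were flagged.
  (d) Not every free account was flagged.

(a) enterprise: |A| = 9, |A ∩ B| = 1; needs |A ∩ B| ≥ 2 — false.
(b) basic: |A| = 6, |A ∩ B| = 2; needs |A ∩ B| ≥ |A ∖ B| — false.
(c) premium: |A| = 9, |A ∩ B| = 4; needs |A ∩ B| / |A| ≤ 2/5 — false.
(d) free: |A| = 8, |A ∩ B| = 8; needs A ⊄ B (|A ∖ B| ≥ 1) — false.

0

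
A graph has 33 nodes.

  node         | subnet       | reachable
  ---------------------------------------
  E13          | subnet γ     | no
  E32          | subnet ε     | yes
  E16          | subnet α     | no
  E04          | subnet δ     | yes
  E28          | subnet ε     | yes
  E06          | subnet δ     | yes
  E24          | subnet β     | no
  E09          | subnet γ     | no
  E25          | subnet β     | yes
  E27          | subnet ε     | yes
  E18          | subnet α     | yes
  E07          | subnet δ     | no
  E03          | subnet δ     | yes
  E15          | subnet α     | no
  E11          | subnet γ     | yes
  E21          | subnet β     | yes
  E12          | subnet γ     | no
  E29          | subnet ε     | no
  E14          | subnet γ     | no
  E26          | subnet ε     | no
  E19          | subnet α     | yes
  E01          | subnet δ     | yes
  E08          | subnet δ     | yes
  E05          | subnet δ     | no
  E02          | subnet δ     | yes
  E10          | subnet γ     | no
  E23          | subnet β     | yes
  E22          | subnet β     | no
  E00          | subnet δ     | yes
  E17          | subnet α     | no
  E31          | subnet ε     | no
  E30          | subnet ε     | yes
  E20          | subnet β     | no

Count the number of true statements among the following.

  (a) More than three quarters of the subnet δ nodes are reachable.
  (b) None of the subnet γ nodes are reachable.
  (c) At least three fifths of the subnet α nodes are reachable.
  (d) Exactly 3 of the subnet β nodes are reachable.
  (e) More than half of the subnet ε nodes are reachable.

(a) subnet δ: |A| = 9, |A ∩ B| = 7; needs |A ∩ B| / |A| > 3/4 — true.
(b) subnet γ: |A| = 6, |A ∩ B| = 1; needs A ∩ B = ∅ (|A ∩ B| = 0) — false.
(c) subnet α: |A| = 5, |A ∩ B| = 2; needs |A ∩ B| / |A| ≥ 3/5 — false.
(d) subnet β: |A| = 6, |A ∩ B| = 3; needs |A ∩ B| = 3 — true.
(e) subnet ε: |A| = 7, |A ∩ B| = 4; needs |A ∩ B| > |A ∖ B| — true.

3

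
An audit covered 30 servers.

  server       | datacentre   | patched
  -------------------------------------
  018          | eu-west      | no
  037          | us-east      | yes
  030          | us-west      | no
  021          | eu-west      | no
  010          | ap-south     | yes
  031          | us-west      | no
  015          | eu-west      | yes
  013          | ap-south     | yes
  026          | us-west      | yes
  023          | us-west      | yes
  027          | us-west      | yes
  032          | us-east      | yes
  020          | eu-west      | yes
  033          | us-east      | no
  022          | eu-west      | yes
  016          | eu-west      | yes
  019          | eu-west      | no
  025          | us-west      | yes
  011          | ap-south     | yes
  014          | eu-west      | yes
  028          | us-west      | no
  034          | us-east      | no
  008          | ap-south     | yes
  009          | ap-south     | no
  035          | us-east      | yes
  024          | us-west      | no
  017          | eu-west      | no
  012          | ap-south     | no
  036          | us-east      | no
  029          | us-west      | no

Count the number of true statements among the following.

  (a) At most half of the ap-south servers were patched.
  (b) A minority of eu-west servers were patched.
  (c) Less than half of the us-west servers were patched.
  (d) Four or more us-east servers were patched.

1

(a) ap-south: |A| = 6, |A ∩ B| = 4; needs |A ∩ B| ≤ |A ∖ B| — false.
(b) eu-west: |A| = 9, |A ∩ B| = 5; needs |A ∩ B| < |A ∖ B| — false.
(c) us-west: |A| = 9, |A ∩ B| = 4; needs |A ∩ B| < |A ∖ B| — true.
(d) us-east: |A| = 6, |A ∩ B| = 3; needs |A ∩ B| ≥ 4 — false.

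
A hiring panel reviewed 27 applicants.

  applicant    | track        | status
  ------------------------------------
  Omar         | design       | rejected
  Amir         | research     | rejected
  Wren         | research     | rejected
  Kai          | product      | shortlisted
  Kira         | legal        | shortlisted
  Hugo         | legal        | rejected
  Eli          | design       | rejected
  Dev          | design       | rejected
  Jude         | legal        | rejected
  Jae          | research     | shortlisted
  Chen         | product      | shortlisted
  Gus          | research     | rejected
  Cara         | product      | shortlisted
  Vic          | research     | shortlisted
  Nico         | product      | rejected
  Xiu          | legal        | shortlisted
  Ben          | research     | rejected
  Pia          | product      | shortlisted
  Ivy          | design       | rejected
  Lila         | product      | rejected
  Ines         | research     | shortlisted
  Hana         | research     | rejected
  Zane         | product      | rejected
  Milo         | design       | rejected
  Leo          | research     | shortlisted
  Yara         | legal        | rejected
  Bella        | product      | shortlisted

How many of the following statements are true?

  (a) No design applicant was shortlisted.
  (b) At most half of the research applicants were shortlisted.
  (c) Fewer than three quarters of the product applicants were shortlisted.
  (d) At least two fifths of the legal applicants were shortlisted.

(a) design: |A| = 5, |A ∩ B| = 0; needs A ∩ B = ∅ (|A ∩ B| = 0) — true.
(b) research: |A| = 9, |A ∩ B| = 4; needs |A ∩ B| ≤ |A ∖ B| — true.
(c) product: |A| = 8, |A ∩ B| = 5; needs |A ∩ B| / |A| < 3/4 — true.
(d) legal: |A| = 5, |A ∩ B| = 2; needs |A ∩ B| / |A| ≥ 2/5 — true.

4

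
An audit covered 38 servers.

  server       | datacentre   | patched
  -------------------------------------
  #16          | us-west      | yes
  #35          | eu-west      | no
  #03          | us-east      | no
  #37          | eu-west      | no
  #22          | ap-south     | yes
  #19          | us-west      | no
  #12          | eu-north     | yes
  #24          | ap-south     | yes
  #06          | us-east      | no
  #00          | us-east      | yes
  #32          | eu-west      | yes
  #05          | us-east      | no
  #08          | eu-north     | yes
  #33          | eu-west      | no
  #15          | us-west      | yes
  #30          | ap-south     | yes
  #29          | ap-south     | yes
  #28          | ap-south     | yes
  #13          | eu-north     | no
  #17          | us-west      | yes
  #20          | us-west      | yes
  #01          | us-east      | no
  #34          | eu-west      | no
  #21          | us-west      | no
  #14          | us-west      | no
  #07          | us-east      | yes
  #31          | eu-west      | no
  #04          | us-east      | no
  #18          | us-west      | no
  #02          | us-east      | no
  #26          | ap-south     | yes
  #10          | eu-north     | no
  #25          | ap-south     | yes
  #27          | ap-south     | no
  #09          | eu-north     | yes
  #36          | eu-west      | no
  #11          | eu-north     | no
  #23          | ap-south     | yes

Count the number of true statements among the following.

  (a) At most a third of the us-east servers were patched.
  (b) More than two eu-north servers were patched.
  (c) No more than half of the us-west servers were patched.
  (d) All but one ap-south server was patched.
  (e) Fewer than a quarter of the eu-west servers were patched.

(a) us-east: |A| = 8, |A ∩ B| = 2; needs |A ∩ B| / |A| ≤ 1/3 — true.
(b) eu-north: |A| = 6, |A ∩ B| = 3; needs |A ∩ B| > 2 — true.
(c) us-west: |A| = 8, |A ∩ B| = 4; needs |A ∩ B| ≤ |A ∖ B| — true.
(d) ap-south: |A| = 9, |A ∩ B| = 8; needs |A ∖ B| = 1 — true.
(e) eu-west: |A| = 7, |A ∩ B| = 1; needs |A ∩ B| / |A| < 1/4 — true.

5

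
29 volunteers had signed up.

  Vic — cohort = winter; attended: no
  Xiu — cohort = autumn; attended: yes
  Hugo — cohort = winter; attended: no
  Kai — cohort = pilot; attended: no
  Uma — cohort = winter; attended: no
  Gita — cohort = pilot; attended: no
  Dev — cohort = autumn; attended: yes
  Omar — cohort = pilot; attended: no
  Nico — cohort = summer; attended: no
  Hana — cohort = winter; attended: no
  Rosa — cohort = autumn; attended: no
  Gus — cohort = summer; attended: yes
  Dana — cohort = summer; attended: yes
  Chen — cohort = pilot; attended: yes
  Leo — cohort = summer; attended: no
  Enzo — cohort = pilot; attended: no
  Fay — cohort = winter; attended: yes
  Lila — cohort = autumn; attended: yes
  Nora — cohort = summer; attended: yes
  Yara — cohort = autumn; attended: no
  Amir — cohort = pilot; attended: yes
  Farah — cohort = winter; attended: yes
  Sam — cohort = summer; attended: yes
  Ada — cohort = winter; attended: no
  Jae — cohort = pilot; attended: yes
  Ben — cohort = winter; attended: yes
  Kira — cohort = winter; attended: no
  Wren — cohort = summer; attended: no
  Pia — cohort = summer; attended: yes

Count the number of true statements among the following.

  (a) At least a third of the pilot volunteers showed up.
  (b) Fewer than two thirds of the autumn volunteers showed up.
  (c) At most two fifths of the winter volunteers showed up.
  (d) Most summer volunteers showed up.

(a) pilot: |A| = 7, |A ∩ B| = 3; needs |A ∩ B| / |A| ≥ 1/3 — true.
(b) autumn: |A| = 5, |A ∩ B| = 3; needs |A ∩ B| / |A| < 2/3 — true.
(c) winter: |A| = 9, |A ∩ B| = 3; needs |A ∩ B| / |A| ≤ 2/5 — true.
(d) summer: |A| = 8, |A ∩ B| = 5; needs |A ∩ B| > |A ∖ B| — true.

4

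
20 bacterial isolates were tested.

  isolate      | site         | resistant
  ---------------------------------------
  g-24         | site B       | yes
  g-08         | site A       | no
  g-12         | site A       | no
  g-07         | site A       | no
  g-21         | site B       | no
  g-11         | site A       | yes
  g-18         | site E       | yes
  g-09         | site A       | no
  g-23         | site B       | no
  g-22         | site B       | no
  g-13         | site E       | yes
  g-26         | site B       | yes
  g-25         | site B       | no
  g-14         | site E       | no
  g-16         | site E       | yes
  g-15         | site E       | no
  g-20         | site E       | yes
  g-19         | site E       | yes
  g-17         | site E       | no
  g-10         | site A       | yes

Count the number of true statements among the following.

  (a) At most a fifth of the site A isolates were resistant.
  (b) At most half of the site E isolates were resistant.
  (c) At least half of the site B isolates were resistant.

0

(a) site A: |A| = 6, |A ∩ B| = 2; needs |A ∩ B| / |A| ≤ 1/5 — false.
(b) site E: |A| = 8, |A ∩ B| = 5; needs |A ∩ B| ≤ |A ∖ B| — false.
(c) site B: |A| = 6, |A ∩ B| = 2; needs |A ∩ B| ≥ |A ∖ B| — false.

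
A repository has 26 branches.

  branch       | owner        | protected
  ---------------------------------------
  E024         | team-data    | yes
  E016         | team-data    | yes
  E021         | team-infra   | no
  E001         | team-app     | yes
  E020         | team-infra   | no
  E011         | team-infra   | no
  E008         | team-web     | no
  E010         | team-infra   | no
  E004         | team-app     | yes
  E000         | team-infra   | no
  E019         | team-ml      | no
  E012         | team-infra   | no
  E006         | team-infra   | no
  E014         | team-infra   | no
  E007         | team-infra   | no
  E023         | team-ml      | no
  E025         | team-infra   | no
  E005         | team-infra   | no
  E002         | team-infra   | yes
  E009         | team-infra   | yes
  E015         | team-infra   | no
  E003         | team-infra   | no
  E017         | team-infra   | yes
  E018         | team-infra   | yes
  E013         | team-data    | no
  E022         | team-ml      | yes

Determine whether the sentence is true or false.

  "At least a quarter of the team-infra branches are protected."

Truth condition: |A ∩ B| / |A| ≥ 1/4.
|A| = 17, |A ∩ B| = 4, |A ∖ B| = 13.
|A ∩ B|/|A| = 4/17, so the statement is false.

False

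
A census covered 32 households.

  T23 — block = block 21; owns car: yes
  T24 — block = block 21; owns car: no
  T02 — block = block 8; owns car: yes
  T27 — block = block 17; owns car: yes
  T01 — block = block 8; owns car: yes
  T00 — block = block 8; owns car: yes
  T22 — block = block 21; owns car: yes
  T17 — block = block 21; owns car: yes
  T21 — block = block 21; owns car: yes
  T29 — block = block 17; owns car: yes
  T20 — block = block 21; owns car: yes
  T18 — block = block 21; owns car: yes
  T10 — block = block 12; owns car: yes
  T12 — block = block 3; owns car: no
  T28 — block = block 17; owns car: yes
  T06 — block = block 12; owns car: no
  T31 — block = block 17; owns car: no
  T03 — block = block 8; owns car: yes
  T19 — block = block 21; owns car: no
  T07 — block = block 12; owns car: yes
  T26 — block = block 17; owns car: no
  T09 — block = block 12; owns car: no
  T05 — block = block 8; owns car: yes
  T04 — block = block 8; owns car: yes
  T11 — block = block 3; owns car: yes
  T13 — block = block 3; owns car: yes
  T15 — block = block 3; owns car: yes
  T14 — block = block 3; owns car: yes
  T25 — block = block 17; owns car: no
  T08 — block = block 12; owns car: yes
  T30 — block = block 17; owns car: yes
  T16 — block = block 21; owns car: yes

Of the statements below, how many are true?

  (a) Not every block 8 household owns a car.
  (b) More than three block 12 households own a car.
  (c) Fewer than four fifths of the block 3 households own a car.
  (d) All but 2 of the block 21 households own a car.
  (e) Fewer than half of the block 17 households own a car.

(a) block 8: |A| = 6, |A ∩ B| = 6; needs A ⊄ B (|A ∖ B| ≥ 1) — false.
(b) block 12: |A| = 5, |A ∩ B| = 3; needs |A ∩ B| > 3 — false.
(c) block 3: |A| = 5, |A ∩ B| = 4; needs |A ∩ B| / |A| < 4/5 — false.
(d) block 21: |A| = 9, |A ∩ B| = 7; needs |A ∖ B| = 2 — true.
(e) block 17: |A| = 7, |A ∩ B| = 4; needs |A ∩ B| < |A ∖ B| — false.

1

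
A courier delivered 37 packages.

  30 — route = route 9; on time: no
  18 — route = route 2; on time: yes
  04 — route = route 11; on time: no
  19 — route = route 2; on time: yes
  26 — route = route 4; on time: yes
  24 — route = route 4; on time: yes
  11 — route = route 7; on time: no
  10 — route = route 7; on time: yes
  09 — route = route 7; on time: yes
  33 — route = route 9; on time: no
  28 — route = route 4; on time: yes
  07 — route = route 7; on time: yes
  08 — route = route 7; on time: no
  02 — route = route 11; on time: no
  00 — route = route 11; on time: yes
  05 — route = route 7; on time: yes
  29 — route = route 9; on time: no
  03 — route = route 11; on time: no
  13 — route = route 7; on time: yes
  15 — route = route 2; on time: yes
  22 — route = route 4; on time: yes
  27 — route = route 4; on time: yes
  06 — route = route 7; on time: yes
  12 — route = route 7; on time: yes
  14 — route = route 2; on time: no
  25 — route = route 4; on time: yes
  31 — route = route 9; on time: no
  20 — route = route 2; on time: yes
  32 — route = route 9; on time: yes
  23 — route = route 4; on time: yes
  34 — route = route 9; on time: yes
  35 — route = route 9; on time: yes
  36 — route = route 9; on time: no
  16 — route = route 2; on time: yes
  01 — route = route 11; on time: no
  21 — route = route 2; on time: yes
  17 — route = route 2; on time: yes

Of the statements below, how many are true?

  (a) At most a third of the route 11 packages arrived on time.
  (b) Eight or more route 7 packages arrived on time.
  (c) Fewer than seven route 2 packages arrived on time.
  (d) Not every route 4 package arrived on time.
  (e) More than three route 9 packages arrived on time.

(a) route 11: |A| = 5, |A ∩ B| = 1; needs |A ∩ B| / |A| ≤ 1/3 — true.
(b) route 7: |A| = 9, |A ∩ B| = 7; needs |A ∩ B| ≥ 8 — false.
(c) route 2: |A| = 8, |A ∩ B| = 7; needs |A ∩ B| < 7 — false.
(d) route 4: |A| = 7, |A ∩ B| = 7; needs A ⊄ B (|A ∖ B| ≥ 1) — false.
(e) route 9: |A| = 8, |A ∩ B| = 3; needs |A ∩ B| > 3 — false.

1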